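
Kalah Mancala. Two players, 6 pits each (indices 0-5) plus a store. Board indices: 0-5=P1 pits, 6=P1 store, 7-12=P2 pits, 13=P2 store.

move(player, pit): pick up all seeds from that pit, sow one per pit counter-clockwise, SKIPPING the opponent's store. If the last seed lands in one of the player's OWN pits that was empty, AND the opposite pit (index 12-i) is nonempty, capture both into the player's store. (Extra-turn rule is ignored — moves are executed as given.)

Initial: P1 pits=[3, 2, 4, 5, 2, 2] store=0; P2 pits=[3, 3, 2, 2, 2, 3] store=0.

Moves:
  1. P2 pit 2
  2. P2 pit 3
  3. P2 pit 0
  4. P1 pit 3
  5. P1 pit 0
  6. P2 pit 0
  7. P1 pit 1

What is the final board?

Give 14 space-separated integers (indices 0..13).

Move 1: P2 pit2 -> P1=[3,2,4,5,2,2](0) P2=[3,3,0,3,3,3](0)
Move 2: P2 pit3 -> P1=[3,2,4,5,2,2](0) P2=[3,3,0,0,4,4](1)
Move 3: P2 pit0 -> P1=[3,2,0,5,2,2](0) P2=[0,4,1,0,4,4](6)
Move 4: P1 pit3 -> P1=[3,2,0,0,3,3](1) P2=[1,5,1,0,4,4](6)
Move 5: P1 pit0 -> P1=[0,3,1,0,3,3](3) P2=[1,5,0,0,4,4](6)
Move 6: P2 pit0 -> P1=[0,3,1,0,3,3](3) P2=[0,6,0,0,4,4](6)
Move 7: P1 pit1 -> P1=[0,0,2,1,4,3](3) P2=[0,6,0,0,4,4](6)

Answer: 0 0 2 1 4 3 3 0 6 0 0 4 4 6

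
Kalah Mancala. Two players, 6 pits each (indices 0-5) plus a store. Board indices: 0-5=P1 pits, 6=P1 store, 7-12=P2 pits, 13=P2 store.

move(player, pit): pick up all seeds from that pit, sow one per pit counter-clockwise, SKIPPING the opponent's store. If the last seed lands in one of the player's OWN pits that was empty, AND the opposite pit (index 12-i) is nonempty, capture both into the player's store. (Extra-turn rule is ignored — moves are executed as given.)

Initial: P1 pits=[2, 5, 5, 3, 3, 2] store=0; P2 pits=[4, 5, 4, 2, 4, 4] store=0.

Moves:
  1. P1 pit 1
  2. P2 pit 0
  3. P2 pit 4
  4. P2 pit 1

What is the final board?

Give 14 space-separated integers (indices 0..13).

Answer: 4 1 7 4 4 3 1 0 0 6 4 1 6 2

Derivation:
Move 1: P1 pit1 -> P1=[2,0,6,4,4,3](1) P2=[4,5,4,2,4,4](0)
Move 2: P2 pit0 -> P1=[2,0,6,4,4,3](1) P2=[0,6,5,3,5,4](0)
Move 3: P2 pit4 -> P1=[3,1,7,4,4,3](1) P2=[0,6,5,3,0,5](1)
Move 4: P2 pit1 -> P1=[4,1,7,4,4,3](1) P2=[0,0,6,4,1,6](2)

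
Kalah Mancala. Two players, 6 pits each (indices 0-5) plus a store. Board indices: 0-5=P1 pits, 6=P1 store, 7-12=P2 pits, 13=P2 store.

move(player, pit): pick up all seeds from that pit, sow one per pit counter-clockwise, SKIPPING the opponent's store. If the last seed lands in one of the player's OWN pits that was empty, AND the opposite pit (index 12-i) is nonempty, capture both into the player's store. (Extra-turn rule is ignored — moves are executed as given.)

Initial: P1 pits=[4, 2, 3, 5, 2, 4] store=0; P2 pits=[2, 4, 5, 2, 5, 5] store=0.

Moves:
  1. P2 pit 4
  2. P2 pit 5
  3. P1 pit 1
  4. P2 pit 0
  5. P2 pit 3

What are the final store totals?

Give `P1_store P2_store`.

Move 1: P2 pit4 -> P1=[5,3,4,5,2,4](0) P2=[2,4,5,2,0,6](1)
Move 2: P2 pit5 -> P1=[6,4,5,6,3,4](0) P2=[2,4,5,2,0,0](2)
Move 3: P1 pit1 -> P1=[6,0,6,7,4,5](0) P2=[2,4,5,2,0,0](2)
Move 4: P2 pit0 -> P1=[6,0,6,7,4,5](0) P2=[0,5,6,2,0,0](2)
Move 5: P2 pit3 -> P1=[0,0,6,7,4,5](0) P2=[0,5,6,0,1,0](9)

Answer: 0 9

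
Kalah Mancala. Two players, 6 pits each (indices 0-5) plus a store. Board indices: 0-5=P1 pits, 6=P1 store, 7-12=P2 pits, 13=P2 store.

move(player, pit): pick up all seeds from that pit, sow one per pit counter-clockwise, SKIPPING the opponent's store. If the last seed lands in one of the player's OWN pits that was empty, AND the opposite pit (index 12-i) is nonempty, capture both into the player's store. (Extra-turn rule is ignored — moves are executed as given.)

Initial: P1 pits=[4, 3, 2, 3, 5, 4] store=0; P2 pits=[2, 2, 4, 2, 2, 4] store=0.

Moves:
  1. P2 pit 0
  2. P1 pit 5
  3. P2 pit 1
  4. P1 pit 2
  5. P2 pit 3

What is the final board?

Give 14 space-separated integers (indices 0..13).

Answer: 4 3 0 4 6 0 1 1 0 7 0 4 6 1

Derivation:
Move 1: P2 pit0 -> P1=[4,3,2,3,5,4](0) P2=[0,3,5,2,2,4](0)
Move 2: P1 pit5 -> P1=[4,3,2,3,5,0](1) P2=[1,4,6,2,2,4](0)
Move 3: P2 pit1 -> P1=[4,3,2,3,5,0](1) P2=[1,0,7,3,3,5](0)
Move 4: P1 pit2 -> P1=[4,3,0,4,6,0](1) P2=[1,0,7,3,3,5](0)
Move 5: P2 pit3 -> P1=[4,3,0,4,6,0](1) P2=[1,0,7,0,4,6](1)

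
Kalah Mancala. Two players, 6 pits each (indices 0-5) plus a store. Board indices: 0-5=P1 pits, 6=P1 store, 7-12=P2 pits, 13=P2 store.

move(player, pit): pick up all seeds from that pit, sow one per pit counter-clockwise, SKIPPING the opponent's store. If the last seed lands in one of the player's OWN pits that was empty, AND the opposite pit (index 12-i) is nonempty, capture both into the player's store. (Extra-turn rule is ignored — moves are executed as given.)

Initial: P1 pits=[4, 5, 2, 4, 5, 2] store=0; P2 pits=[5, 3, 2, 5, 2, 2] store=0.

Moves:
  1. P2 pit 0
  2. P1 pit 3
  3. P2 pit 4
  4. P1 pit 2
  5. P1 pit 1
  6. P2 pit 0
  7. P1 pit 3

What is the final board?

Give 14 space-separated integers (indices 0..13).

Answer: 5 0 1 0 9 5 2 0 5 3 6 0 4 1

Derivation:
Move 1: P2 pit0 -> P1=[4,5,2,4,5,2](0) P2=[0,4,3,6,3,3](0)
Move 2: P1 pit3 -> P1=[4,5,2,0,6,3](1) P2=[1,4,3,6,3,3](0)
Move 3: P2 pit4 -> P1=[5,5,2,0,6,3](1) P2=[1,4,3,6,0,4](1)
Move 4: P1 pit2 -> P1=[5,5,0,1,7,3](1) P2=[1,4,3,6,0,4](1)
Move 5: P1 pit1 -> P1=[5,0,1,2,8,4](2) P2=[1,4,3,6,0,4](1)
Move 6: P2 pit0 -> P1=[5,0,1,2,8,4](2) P2=[0,5,3,6,0,4](1)
Move 7: P1 pit3 -> P1=[5,0,1,0,9,5](2) P2=[0,5,3,6,0,4](1)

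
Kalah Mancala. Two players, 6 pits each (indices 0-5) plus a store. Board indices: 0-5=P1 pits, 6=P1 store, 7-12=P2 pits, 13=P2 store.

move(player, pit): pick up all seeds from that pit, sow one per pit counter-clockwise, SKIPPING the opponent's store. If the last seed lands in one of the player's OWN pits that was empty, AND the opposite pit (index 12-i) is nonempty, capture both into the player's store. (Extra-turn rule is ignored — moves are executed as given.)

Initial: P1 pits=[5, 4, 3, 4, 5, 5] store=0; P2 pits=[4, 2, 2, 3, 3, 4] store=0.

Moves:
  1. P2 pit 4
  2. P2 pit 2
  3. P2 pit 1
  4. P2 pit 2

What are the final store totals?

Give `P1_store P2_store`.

Answer: 0 6

Derivation:
Move 1: P2 pit4 -> P1=[6,4,3,4,5,5](0) P2=[4,2,2,3,0,5](1)
Move 2: P2 pit2 -> P1=[6,0,3,4,5,5](0) P2=[4,2,0,4,0,5](6)
Move 3: P2 pit1 -> P1=[6,0,3,4,5,5](0) P2=[4,0,1,5,0,5](6)
Move 4: P2 pit2 -> P1=[6,0,3,4,5,5](0) P2=[4,0,0,6,0,5](6)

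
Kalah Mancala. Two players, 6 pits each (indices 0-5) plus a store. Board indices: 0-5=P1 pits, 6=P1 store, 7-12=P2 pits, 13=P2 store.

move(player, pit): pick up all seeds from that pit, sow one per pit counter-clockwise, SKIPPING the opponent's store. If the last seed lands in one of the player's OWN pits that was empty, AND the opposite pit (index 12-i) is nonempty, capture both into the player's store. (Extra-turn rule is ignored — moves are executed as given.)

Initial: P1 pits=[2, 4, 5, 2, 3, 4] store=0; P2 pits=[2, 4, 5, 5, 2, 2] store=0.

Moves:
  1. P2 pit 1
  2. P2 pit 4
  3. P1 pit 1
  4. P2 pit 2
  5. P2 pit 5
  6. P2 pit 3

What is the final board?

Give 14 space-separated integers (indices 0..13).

Answer: 6 3 8 5 4 5 0 2 0 0 0 2 1 4

Derivation:
Move 1: P2 pit1 -> P1=[2,4,5,2,3,4](0) P2=[2,0,6,6,3,3](0)
Move 2: P2 pit4 -> P1=[3,4,5,2,3,4](0) P2=[2,0,6,6,0,4](1)
Move 3: P1 pit1 -> P1=[3,0,6,3,4,5](0) P2=[2,0,6,6,0,4](1)
Move 4: P2 pit2 -> P1=[4,1,6,3,4,5](0) P2=[2,0,0,7,1,5](2)
Move 5: P2 pit5 -> P1=[5,2,7,4,4,5](0) P2=[2,0,0,7,1,0](3)
Move 6: P2 pit3 -> P1=[6,3,8,5,4,5](0) P2=[2,0,0,0,2,1](4)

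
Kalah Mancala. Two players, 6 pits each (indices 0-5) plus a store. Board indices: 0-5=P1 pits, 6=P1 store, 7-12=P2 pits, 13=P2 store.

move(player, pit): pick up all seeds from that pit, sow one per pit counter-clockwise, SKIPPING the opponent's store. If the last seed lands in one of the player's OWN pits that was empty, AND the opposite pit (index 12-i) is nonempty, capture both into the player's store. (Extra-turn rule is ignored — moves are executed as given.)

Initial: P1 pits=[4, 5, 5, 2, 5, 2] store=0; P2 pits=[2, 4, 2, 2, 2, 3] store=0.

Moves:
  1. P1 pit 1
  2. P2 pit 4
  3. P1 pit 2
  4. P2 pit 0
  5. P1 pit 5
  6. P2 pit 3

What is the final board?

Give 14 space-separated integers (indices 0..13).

Move 1: P1 pit1 -> P1=[4,0,6,3,6,3](1) P2=[2,4,2,2,2,3](0)
Move 2: P2 pit4 -> P1=[4,0,6,3,6,3](1) P2=[2,4,2,2,0,4](1)
Move 3: P1 pit2 -> P1=[4,0,0,4,7,4](2) P2=[3,5,2,2,0,4](1)
Move 4: P2 pit0 -> P1=[4,0,0,4,7,4](2) P2=[0,6,3,3,0,4](1)
Move 5: P1 pit5 -> P1=[4,0,0,4,7,0](3) P2=[1,7,4,3,0,4](1)
Move 6: P2 pit3 -> P1=[4,0,0,4,7,0](3) P2=[1,7,4,0,1,5](2)

Answer: 4 0 0 4 7 0 3 1 7 4 0 1 5 2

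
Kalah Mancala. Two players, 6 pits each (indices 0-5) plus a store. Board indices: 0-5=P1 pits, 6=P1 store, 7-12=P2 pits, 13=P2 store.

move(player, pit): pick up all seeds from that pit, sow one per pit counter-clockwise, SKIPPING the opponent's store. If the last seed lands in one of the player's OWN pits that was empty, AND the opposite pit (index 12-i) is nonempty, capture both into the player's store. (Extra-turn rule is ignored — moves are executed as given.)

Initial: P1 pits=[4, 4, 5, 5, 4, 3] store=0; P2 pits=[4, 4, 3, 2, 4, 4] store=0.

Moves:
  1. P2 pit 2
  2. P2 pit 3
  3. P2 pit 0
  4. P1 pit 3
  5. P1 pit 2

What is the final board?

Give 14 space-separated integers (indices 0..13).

Answer: 4 4 0 1 6 5 2 2 6 1 1 7 6 1

Derivation:
Move 1: P2 pit2 -> P1=[4,4,5,5,4,3](0) P2=[4,4,0,3,5,5](0)
Move 2: P2 pit3 -> P1=[4,4,5,5,4,3](0) P2=[4,4,0,0,6,6](1)
Move 3: P2 pit0 -> P1=[4,4,5,5,4,3](0) P2=[0,5,1,1,7,6](1)
Move 4: P1 pit3 -> P1=[4,4,5,0,5,4](1) P2=[1,6,1,1,7,6](1)
Move 5: P1 pit2 -> P1=[4,4,0,1,6,5](2) P2=[2,6,1,1,7,6](1)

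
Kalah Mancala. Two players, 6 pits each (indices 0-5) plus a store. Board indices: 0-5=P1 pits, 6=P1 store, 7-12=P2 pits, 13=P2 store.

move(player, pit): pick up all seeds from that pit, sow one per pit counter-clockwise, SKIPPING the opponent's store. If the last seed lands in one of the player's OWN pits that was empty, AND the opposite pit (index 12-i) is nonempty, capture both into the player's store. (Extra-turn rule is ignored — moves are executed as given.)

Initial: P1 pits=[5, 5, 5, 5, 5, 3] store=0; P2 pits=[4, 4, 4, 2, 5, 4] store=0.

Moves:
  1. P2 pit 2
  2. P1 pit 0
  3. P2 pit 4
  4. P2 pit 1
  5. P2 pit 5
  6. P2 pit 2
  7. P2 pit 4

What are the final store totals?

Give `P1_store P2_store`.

Answer: 0 6

Derivation:
Move 1: P2 pit2 -> P1=[5,5,5,5,5,3](0) P2=[4,4,0,3,6,5](1)
Move 2: P1 pit0 -> P1=[0,6,6,6,6,4](0) P2=[4,4,0,3,6,5](1)
Move 3: P2 pit4 -> P1=[1,7,7,7,6,4](0) P2=[4,4,0,3,0,6](2)
Move 4: P2 pit1 -> P1=[1,7,7,7,6,4](0) P2=[4,0,1,4,1,7](2)
Move 5: P2 pit5 -> P1=[2,8,8,8,7,5](0) P2=[4,0,1,4,1,0](3)
Move 6: P2 pit2 -> P1=[2,8,8,8,7,5](0) P2=[4,0,0,5,1,0](3)
Move 7: P2 pit4 -> P1=[0,8,8,8,7,5](0) P2=[4,0,0,5,0,0](6)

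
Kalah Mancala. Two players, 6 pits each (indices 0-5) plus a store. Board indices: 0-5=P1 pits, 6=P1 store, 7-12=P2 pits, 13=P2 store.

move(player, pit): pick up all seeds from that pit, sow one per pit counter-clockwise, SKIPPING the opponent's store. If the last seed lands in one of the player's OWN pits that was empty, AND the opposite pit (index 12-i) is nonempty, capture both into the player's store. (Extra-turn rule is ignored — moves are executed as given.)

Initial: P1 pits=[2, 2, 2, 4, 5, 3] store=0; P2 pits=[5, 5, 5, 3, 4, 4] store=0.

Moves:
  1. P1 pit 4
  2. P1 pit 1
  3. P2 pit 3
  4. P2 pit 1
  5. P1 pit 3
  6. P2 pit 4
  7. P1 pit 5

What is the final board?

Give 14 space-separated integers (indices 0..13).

Answer: 4 1 4 1 1 0 3 8 2 8 2 0 7 3

Derivation:
Move 1: P1 pit4 -> P1=[2,2,2,4,0,4](1) P2=[6,6,6,3,4,4](0)
Move 2: P1 pit1 -> P1=[2,0,3,5,0,4](1) P2=[6,6,6,3,4,4](0)
Move 3: P2 pit3 -> P1=[2,0,3,5,0,4](1) P2=[6,6,6,0,5,5](1)
Move 4: P2 pit1 -> P1=[3,0,3,5,0,4](1) P2=[6,0,7,1,6,6](2)
Move 5: P1 pit3 -> P1=[3,0,3,0,1,5](2) P2=[7,1,7,1,6,6](2)
Move 6: P2 pit4 -> P1=[4,1,4,1,1,5](2) P2=[7,1,7,1,0,7](3)
Move 7: P1 pit5 -> P1=[4,1,4,1,1,0](3) P2=[8,2,8,2,0,7](3)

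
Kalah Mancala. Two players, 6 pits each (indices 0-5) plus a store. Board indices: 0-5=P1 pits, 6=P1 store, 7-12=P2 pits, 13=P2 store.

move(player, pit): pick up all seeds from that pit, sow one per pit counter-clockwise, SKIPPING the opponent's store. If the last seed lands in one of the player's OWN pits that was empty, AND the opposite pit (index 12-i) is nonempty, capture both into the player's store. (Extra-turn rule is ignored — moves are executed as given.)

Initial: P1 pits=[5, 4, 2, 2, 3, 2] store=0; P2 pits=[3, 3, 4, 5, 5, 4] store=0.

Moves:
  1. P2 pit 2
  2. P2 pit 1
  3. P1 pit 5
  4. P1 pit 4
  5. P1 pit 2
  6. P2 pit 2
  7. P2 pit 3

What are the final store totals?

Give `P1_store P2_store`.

Answer: 2 2

Derivation:
Move 1: P2 pit2 -> P1=[5,4,2,2,3,2](0) P2=[3,3,0,6,6,5](1)
Move 2: P2 pit1 -> P1=[5,4,2,2,3,2](0) P2=[3,0,1,7,7,5](1)
Move 3: P1 pit5 -> P1=[5,4,2,2,3,0](1) P2=[4,0,1,7,7,5](1)
Move 4: P1 pit4 -> P1=[5,4,2,2,0,1](2) P2=[5,0,1,7,7,5](1)
Move 5: P1 pit2 -> P1=[5,4,0,3,1,1](2) P2=[5,0,1,7,7,5](1)
Move 6: P2 pit2 -> P1=[5,4,0,3,1,1](2) P2=[5,0,0,8,7,5](1)
Move 7: P2 pit3 -> P1=[6,5,1,4,2,1](2) P2=[5,0,0,0,8,6](2)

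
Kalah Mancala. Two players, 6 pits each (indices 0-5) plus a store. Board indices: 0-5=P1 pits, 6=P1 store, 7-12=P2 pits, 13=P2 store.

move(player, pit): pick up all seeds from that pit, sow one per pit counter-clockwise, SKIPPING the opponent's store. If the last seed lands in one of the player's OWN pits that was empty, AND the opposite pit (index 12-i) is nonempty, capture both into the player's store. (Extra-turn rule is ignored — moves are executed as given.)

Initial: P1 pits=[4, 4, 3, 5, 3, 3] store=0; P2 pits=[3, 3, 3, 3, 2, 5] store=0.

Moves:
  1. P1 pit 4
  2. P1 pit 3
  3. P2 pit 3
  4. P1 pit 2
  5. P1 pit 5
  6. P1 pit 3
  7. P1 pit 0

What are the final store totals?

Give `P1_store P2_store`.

Move 1: P1 pit4 -> P1=[4,4,3,5,0,4](1) P2=[4,3,3,3,2,5](0)
Move 2: P1 pit3 -> P1=[4,4,3,0,1,5](2) P2=[5,4,3,3,2,5](0)
Move 3: P2 pit3 -> P1=[4,4,3,0,1,5](2) P2=[5,4,3,0,3,6](1)
Move 4: P1 pit2 -> P1=[4,4,0,1,2,6](2) P2=[5,4,3,0,3,6](1)
Move 5: P1 pit5 -> P1=[4,4,0,1,2,0](3) P2=[6,5,4,1,4,6](1)
Move 6: P1 pit3 -> P1=[4,4,0,0,3,0](3) P2=[6,5,4,1,4,6](1)
Move 7: P1 pit0 -> P1=[0,5,1,1,4,0](3) P2=[6,5,4,1,4,6](1)

Answer: 3 1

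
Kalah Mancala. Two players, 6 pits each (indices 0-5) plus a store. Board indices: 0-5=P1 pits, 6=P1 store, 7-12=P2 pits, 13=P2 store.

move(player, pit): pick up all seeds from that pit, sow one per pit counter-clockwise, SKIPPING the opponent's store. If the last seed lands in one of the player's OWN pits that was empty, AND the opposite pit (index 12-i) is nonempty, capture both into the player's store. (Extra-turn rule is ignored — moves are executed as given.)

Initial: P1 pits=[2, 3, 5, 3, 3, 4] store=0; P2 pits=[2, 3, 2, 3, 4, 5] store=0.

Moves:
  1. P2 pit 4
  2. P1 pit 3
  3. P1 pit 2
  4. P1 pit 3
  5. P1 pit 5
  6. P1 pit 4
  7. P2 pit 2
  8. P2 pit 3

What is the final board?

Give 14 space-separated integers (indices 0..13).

Answer: 4 5 1 0 0 1 4 5 5 0 0 3 8 3

Derivation:
Move 1: P2 pit4 -> P1=[3,4,5,3,3,4](0) P2=[2,3,2,3,0,6](1)
Move 2: P1 pit3 -> P1=[3,4,5,0,4,5](1) P2=[2,3,2,3,0,6](1)
Move 3: P1 pit2 -> P1=[3,4,0,1,5,6](2) P2=[3,3,2,3,0,6](1)
Move 4: P1 pit3 -> P1=[3,4,0,0,6,6](2) P2=[3,3,2,3,0,6](1)
Move 5: P1 pit5 -> P1=[3,4,0,0,6,0](3) P2=[4,4,3,4,1,6](1)
Move 6: P1 pit4 -> P1=[3,4,0,0,0,1](4) P2=[5,5,4,5,1,6](1)
Move 7: P2 pit2 -> P1=[3,4,0,0,0,1](4) P2=[5,5,0,6,2,7](2)
Move 8: P2 pit3 -> P1=[4,5,1,0,0,1](4) P2=[5,5,0,0,3,8](3)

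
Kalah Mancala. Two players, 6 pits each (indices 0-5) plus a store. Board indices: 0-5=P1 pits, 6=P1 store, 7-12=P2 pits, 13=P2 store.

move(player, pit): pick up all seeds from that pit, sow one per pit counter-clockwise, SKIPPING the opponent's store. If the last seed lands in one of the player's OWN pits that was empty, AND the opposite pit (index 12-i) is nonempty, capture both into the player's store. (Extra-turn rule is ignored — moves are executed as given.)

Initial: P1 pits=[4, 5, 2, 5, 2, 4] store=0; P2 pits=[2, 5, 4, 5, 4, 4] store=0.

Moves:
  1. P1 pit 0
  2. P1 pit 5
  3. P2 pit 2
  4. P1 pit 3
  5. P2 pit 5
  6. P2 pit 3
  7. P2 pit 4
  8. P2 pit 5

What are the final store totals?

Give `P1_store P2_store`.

Answer: 2 5

Derivation:
Move 1: P1 pit0 -> P1=[0,6,3,6,3,4](0) P2=[2,5,4,5,4,4](0)
Move 2: P1 pit5 -> P1=[0,6,3,6,3,0](1) P2=[3,6,5,5,4,4](0)
Move 3: P2 pit2 -> P1=[1,6,3,6,3,0](1) P2=[3,6,0,6,5,5](1)
Move 4: P1 pit3 -> P1=[1,6,3,0,4,1](2) P2=[4,7,1,6,5,5](1)
Move 5: P2 pit5 -> P1=[2,7,4,1,4,1](2) P2=[4,7,1,6,5,0](2)
Move 6: P2 pit3 -> P1=[3,8,5,1,4,1](2) P2=[4,7,1,0,6,1](3)
Move 7: P2 pit4 -> P1=[4,9,6,2,4,1](2) P2=[4,7,1,0,0,2](4)
Move 8: P2 pit5 -> P1=[5,9,6,2,4,1](2) P2=[4,7,1,0,0,0](5)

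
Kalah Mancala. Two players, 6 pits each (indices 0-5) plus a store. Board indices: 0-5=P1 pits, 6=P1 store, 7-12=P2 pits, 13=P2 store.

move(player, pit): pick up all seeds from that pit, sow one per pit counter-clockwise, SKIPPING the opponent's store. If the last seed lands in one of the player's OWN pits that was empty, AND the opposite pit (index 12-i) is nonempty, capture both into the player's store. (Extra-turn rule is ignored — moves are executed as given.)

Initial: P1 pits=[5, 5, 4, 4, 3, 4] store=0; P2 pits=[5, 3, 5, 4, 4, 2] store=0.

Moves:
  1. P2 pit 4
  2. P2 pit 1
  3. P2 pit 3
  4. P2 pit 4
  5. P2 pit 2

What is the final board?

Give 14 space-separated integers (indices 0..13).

Move 1: P2 pit4 -> P1=[6,6,4,4,3,4](0) P2=[5,3,5,4,0,3](1)
Move 2: P2 pit1 -> P1=[6,0,4,4,3,4](0) P2=[5,0,6,5,0,3](8)
Move 3: P2 pit3 -> P1=[7,1,4,4,3,4](0) P2=[5,0,6,0,1,4](9)
Move 4: P2 pit4 -> P1=[7,1,4,4,3,4](0) P2=[5,0,6,0,0,5](9)
Move 5: P2 pit2 -> P1=[8,2,4,4,3,4](0) P2=[5,0,0,1,1,6](10)

Answer: 8 2 4 4 3 4 0 5 0 0 1 1 6 10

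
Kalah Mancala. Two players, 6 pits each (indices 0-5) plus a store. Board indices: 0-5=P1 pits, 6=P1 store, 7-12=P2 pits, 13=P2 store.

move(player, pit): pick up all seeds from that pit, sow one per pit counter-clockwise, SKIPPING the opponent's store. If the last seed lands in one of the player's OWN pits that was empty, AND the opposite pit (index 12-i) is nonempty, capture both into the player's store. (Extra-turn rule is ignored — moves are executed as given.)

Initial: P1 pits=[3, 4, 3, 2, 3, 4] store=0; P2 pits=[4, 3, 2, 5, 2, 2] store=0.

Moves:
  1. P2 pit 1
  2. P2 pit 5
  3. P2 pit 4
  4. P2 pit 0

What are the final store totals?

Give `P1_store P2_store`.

Move 1: P2 pit1 -> P1=[3,4,3,2,3,4](0) P2=[4,0,3,6,3,2](0)
Move 2: P2 pit5 -> P1=[4,4,3,2,3,4](0) P2=[4,0,3,6,3,0](1)
Move 3: P2 pit4 -> P1=[5,4,3,2,3,4](0) P2=[4,0,3,6,0,1](2)
Move 4: P2 pit0 -> P1=[5,0,3,2,3,4](0) P2=[0,1,4,7,0,1](7)

Answer: 0 7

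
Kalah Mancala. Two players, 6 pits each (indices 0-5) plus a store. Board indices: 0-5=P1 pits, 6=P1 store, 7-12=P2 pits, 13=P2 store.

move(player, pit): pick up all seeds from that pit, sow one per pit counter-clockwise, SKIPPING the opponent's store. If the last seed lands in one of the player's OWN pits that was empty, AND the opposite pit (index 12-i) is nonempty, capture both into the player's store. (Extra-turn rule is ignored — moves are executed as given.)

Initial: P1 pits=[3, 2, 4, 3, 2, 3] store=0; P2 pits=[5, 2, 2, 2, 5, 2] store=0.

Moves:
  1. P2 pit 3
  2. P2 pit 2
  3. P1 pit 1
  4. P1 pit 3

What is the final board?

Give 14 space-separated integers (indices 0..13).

Move 1: P2 pit3 -> P1=[3,2,4,3,2,3](0) P2=[5,2,2,0,6,3](0)
Move 2: P2 pit2 -> P1=[3,2,4,3,2,3](0) P2=[5,2,0,1,7,3](0)
Move 3: P1 pit1 -> P1=[3,0,5,4,2,3](0) P2=[5,2,0,1,7,3](0)
Move 4: P1 pit3 -> P1=[3,0,5,0,3,4](1) P2=[6,2,0,1,7,3](0)

Answer: 3 0 5 0 3 4 1 6 2 0 1 7 3 0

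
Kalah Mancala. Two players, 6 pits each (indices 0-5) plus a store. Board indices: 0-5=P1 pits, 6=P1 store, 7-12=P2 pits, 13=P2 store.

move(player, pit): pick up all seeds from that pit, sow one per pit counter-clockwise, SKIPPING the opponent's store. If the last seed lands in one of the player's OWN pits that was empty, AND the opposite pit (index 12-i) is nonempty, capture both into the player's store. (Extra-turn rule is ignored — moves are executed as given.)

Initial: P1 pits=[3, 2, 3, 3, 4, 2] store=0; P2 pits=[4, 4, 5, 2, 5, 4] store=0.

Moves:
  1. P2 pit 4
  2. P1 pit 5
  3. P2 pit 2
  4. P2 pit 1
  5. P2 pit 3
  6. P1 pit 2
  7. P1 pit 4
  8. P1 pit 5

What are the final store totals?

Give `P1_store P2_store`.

Answer: 4 3

Derivation:
Move 1: P2 pit4 -> P1=[4,3,4,3,4,2](0) P2=[4,4,5,2,0,5](1)
Move 2: P1 pit5 -> P1=[4,3,4,3,4,0](1) P2=[5,4,5,2,0,5](1)
Move 3: P2 pit2 -> P1=[5,3,4,3,4,0](1) P2=[5,4,0,3,1,6](2)
Move 4: P2 pit1 -> P1=[5,3,4,3,4,0](1) P2=[5,0,1,4,2,7](2)
Move 5: P2 pit3 -> P1=[6,3,4,3,4,0](1) P2=[5,0,1,0,3,8](3)
Move 6: P1 pit2 -> P1=[6,3,0,4,5,1](2) P2=[5,0,1,0,3,8](3)
Move 7: P1 pit4 -> P1=[6,3,0,4,0,2](3) P2=[6,1,2,0,3,8](3)
Move 8: P1 pit5 -> P1=[6,3,0,4,0,0](4) P2=[7,1,2,0,3,8](3)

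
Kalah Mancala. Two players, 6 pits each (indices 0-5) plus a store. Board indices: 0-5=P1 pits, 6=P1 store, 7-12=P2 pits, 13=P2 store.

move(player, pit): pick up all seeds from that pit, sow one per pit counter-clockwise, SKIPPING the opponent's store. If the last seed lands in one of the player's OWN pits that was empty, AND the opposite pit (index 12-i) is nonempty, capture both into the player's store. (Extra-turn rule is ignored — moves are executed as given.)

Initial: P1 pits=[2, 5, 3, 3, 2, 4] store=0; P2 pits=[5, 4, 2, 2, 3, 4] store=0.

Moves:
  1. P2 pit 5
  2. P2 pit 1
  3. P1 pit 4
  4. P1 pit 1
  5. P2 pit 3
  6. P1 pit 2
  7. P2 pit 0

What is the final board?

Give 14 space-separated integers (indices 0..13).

Move 1: P2 pit5 -> P1=[3,6,4,3,2,4](0) P2=[5,4,2,2,3,0](1)
Move 2: P2 pit1 -> P1=[0,6,4,3,2,4](0) P2=[5,0,3,3,4,0](5)
Move 3: P1 pit4 -> P1=[0,6,4,3,0,5](1) P2=[5,0,3,3,4,0](5)
Move 4: P1 pit1 -> P1=[0,0,5,4,1,6](2) P2=[6,0,3,3,4,0](5)
Move 5: P2 pit3 -> P1=[0,0,5,4,1,6](2) P2=[6,0,3,0,5,1](6)
Move 6: P1 pit2 -> P1=[0,0,0,5,2,7](3) P2=[7,0,3,0,5,1](6)
Move 7: P2 pit0 -> P1=[1,0,0,5,2,7](3) P2=[0,1,4,1,6,2](7)

Answer: 1 0 0 5 2 7 3 0 1 4 1 6 2 7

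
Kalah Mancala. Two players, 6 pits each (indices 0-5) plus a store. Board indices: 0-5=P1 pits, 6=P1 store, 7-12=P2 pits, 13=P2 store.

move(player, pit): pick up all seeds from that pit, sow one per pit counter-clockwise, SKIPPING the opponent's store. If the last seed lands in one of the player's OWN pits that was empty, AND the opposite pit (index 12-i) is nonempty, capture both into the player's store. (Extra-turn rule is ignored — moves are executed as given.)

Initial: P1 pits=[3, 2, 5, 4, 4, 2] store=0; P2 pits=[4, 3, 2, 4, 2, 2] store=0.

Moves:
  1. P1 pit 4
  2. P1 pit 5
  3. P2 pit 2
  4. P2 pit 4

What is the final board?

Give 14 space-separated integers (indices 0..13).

Move 1: P1 pit4 -> P1=[3,2,5,4,0,3](1) P2=[5,4,2,4,2,2](0)
Move 2: P1 pit5 -> P1=[3,2,5,4,0,0](2) P2=[6,5,2,4,2,2](0)
Move 3: P2 pit2 -> P1=[3,2,5,4,0,0](2) P2=[6,5,0,5,3,2](0)
Move 4: P2 pit4 -> P1=[4,2,5,4,0,0](2) P2=[6,5,0,5,0,3](1)

Answer: 4 2 5 4 0 0 2 6 5 0 5 0 3 1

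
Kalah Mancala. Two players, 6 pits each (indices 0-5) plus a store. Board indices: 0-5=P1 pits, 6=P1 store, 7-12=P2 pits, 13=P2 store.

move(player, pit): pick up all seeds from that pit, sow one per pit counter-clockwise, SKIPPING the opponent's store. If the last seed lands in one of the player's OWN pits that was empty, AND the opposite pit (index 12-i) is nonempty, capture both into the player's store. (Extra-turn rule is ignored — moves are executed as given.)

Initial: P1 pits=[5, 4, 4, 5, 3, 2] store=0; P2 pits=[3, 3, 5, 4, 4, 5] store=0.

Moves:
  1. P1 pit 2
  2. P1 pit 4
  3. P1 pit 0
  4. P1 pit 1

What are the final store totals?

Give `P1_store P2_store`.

Move 1: P1 pit2 -> P1=[5,4,0,6,4,3](1) P2=[3,3,5,4,4,5](0)
Move 2: P1 pit4 -> P1=[5,4,0,6,0,4](2) P2=[4,4,5,4,4,5](0)
Move 3: P1 pit0 -> P1=[0,5,1,7,1,5](2) P2=[4,4,5,4,4,5](0)
Move 4: P1 pit1 -> P1=[0,0,2,8,2,6](3) P2=[4,4,5,4,4,5](0)

Answer: 3 0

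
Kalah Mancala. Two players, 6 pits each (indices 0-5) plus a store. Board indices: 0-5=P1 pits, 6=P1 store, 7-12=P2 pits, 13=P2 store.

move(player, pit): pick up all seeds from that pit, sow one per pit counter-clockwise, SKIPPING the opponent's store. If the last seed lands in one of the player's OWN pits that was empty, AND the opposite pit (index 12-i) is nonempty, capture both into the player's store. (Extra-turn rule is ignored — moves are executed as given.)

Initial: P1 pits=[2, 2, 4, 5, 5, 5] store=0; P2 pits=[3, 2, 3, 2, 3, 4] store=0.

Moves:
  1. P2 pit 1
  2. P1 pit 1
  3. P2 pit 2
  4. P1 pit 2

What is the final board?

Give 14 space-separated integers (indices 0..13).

Move 1: P2 pit1 -> P1=[2,2,4,5,5,5](0) P2=[3,0,4,3,3,4](0)
Move 2: P1 pit1 -> P1=[2,0,5,6,5,5](0) P2=[3,0,4,3,3,4](0)
Move 3: P2 pit2 -> P1=[2,0,5,6,5,5](0) P2=[3,0,0,4,4,5](1)
Move 4: P1 pit2 -> P1=[2,0,0,7,6,6](1) P2=[4,0,0,4,4,5](1)

Answer: 2 0 0 7 6 6 1 4 0 0 4 4 5 1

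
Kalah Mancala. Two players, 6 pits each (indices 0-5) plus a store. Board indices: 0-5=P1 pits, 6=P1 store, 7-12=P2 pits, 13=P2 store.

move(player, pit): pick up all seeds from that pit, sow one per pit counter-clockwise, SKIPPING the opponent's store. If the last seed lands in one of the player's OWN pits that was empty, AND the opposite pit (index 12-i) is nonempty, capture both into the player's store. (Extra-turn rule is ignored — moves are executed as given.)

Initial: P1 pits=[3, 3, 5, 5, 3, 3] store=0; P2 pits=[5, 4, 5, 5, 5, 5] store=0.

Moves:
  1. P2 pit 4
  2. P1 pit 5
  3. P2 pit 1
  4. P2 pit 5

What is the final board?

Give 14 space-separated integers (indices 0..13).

Answer: 5 5 7 6 4 1 1 6 0 6 6 1 0 3

Derivation:
Move 1: P2 pit4 -> P1=[4,4,6,5,3,3](0) P2=[5,4,5,5,0,6](1)
Move 2: P1 pit5 -> P1=[4,4,6,5,3,0](1) P2=[6,5,5,5,0,6](1)
Move 3: P2 pit1 -> P1=[4,4,6,5,3,0](1) P2=[6,0,6,6,1,7](2)
Move 4: P2 pit5 -> P1=[5,5,7,6,4,1](1) P2=[6,0,6,6,1,0](3)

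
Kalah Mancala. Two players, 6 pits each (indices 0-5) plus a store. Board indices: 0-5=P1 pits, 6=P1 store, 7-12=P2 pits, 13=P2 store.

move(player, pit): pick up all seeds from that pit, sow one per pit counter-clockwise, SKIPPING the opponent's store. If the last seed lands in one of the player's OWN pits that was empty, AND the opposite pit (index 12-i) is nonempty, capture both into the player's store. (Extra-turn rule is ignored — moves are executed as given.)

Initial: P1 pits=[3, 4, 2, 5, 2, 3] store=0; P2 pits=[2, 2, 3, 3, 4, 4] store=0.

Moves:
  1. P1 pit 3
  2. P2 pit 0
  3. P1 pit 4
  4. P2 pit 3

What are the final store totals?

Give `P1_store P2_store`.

Answer: 2 1

Derivation:
Move 1: P1 pit3 -> P1=[3,4,2,0,3,4](1) P2=[3,3,3,3,4,4](0)
Move 2: P2 pit0 -> P1=[3,4,2,0,3,4](1) P2=[0,4,4,4,4,4](0)
Move 3: P1 pit4 -> P1=[3,4,2,0,0,5](2) P2=[1,4,4,4,4,4](0)
Move 4: P2 pit3 -> P1=[4,4,2,0,0,5](2) P2=[1,4,4,0,5,5](1)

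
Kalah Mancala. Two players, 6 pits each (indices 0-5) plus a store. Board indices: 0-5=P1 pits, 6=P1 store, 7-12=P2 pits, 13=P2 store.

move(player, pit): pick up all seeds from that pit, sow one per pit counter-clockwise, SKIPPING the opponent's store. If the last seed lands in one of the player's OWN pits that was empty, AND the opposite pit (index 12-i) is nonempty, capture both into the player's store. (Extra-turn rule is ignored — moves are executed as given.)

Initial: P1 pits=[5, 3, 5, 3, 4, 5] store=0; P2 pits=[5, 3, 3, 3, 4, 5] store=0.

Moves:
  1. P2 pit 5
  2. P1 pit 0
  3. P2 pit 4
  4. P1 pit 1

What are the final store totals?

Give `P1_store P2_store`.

Answer: 2 2

Derivation:
Move 1: P2 pit5 -> P1=[6,4,6,4,4,5](0) P2=[5,3,3,3,4,0](1)
Move 2: P1 pit0 -> P1=[0,5,7,5,5,6](1) P2=[5,3,3,3,4,0](1)
Move 3: P2 pit4 -> P1=[1,6,7,5,5,6](1) P2=[5,3,3,3,0,1](2)
Move 4: P1 pit1 -> P1=[1,0,8,6,6,7](2) P2=[6,3,3,3,0,1](2)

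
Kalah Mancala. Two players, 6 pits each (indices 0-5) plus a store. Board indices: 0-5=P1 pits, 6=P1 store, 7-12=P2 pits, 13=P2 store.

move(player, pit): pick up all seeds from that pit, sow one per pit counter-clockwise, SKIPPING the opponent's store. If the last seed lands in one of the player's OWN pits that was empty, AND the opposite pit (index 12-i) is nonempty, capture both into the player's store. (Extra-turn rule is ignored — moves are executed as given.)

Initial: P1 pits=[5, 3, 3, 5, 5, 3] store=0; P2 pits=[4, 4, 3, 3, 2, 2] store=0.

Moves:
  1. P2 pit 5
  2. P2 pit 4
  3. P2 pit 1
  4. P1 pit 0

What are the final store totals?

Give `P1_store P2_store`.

Answer: 1 2

Derivation:
Move 1: P2 pit5 -> P1=[6,3,3,5,5,3](0) P2=[4,4,3,3,2,0](1)
Move 2: P2 pit4 -> P1=[6,3,3,5,5,3](0) P2=[4,4,3,3,0,1](2)
Move 3: P2 pit1 -> P1=[6,3,3,5,5,3](0) P2=[4,0,4,4,1,2](2)
Move 4: P1 pit0 -> P1=[0,4,4,6,6,4](1) P2=[4,0,4,4,1,2](2)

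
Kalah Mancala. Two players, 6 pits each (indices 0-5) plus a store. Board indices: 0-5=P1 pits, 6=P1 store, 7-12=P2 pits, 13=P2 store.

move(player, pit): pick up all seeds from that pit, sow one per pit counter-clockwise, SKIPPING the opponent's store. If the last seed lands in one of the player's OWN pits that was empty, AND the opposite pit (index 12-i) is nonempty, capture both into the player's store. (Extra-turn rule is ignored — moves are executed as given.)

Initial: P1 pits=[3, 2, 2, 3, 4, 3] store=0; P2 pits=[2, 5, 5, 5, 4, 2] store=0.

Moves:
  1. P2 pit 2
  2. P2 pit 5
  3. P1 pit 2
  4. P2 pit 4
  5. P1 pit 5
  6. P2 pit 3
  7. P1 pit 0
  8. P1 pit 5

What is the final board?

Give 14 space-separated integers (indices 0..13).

Answer: 0 6 3 5 6 0 3 4 6 0 0 1 2 4

Derivation:
Move 1: P2 pit2 -> P1=[4,2,2,3,4,3](0) P2=[2,5,0,6,5,3](1)
Move 2: P2 pit5 -> P1=[5,3,2,3,4,3](0) P2=[2,5,0,6,5,0](2)
Move 3: P1 pit2 -> P1=[5,3,0,4,5,3](0) P2=[2,5,0,6,5,0](2)
Move 4: P2 pit4 -> P1=[6,4,1,4,5,3](0) P2=[2,5,0,6,0,1](3)
Move 5: P1 pit5 -> P1=[6,4,1,4,5,0](1) P2=[3,6,0,6,0,1](3)
Move 6: P2 pit3 -> P1=[7,5,2,4,5,0](1) P2=[3,6,0,0,1,2](4)
Move 7: P1 pit0 -> P1=[0,6,3,5,6,1](2) P2=[4,6,0,0,1,2](4)
Move 8: P1 pit5 -> P1=[0,6,3,5,6,0](3) P2=[4,6,0,0,1,2](4)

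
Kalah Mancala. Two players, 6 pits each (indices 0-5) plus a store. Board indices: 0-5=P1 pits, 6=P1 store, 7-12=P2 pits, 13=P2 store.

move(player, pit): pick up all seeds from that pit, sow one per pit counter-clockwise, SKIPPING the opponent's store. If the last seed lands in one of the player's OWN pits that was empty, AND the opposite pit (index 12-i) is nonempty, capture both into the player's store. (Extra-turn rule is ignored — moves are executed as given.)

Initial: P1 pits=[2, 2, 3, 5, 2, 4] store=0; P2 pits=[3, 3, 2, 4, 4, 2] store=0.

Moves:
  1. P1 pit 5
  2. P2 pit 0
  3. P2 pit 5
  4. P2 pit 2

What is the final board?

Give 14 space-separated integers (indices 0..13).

Answer: 3 2 3 5 2 0 1 0 5 0 6 6 1 2

Derivation:
Move 1: P1 pit5 -> P1=[2,2,3,5,2,0](1) P2=[4,4,3,4,4,2](0)
Move 2: P2 pit0 -> P1=[2,2,3,5,2,0](1) P2=[0,5,4,5,5,2](0)
Move 3: P2 pit5 -> P1=[3,2,3,5,2,0](1) P2=[0,5,4,5,5,0](1)
Move 4: P2 pit2 -> P1=[3,2,3,5,2,0](1) P2=[0,5,0,6,6,1](2)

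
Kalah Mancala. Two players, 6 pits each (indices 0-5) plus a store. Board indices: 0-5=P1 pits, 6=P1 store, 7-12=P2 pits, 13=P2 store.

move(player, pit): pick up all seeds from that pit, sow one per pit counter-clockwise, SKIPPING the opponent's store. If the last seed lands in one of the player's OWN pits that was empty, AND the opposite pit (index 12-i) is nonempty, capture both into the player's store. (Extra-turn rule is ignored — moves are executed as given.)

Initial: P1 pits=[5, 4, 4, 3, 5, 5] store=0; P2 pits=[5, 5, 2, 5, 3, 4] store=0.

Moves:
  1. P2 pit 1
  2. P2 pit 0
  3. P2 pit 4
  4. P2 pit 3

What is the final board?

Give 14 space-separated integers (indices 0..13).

Answer: 7 6 6 4 5 5 0 0 1 4 0 1 8 3

Derivation:
Move 1: P2 pit1 -> P1=[5,4,4,3,5,5](0) P2=[5,0,3,6,4,5](1)
Move 2: P2 pit0 -> P1=[5,4,4,3,5,5](0) P2=[0,1,4,7,5,6](1)
Move 3: P2 pit4 -> P1=[6,5,5,3,5,5](0) P2=[0,1,4,7,0,7](2)
Move 4: P2 pit3 -> P1=[7,6,6,4,5,5](0) P2=[0,1,4,0,1,8](3)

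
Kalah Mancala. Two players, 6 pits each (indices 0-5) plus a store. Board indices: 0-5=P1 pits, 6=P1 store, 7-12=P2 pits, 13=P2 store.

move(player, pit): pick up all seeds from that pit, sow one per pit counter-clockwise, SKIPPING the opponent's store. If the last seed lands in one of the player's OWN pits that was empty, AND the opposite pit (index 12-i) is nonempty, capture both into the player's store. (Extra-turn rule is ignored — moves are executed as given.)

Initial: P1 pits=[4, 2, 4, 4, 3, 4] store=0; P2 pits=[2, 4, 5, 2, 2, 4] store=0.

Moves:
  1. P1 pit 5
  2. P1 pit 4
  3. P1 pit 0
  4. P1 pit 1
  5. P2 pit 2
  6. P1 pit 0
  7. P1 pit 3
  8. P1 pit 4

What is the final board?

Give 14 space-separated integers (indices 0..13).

Answer: 0 2 6 0 0 3 10 5 1 1 3 3 5 1

Derivation:
Move 1: P1 pit5 -> P1=[4,2,4,4,3,0](1) P2=[3,5,6,2,2,4](0)
Move 2: P1 pit4 -> P1=[4,2,4,4,0,1](2) P2=[4,5,6,2,2,4](0)
Move 3: P1 pit0 -> P1=[0,3,5,5,0,1](8) P2=[4,0,6,2,2,4](0)
Move 4: P1 pit1 -> P1=[0,0,6,6,1,1](8) P2=[4,0,6,2,2,4](0)
Move 5: P2 pit2 -> P1=[1,1,6,6,1,1](8) P2=[4,0,0,3,3,5](1)
Move 6: P1 pit0 -> P1=[0,2,6,6,1,1](8) P2=[4,0,0,3,3,5](1)
Move 7: P1 pit3 -> P1=[0,2,6,0,2,2](9) P2=[5,1,1,3,3,5](1)
Move 8: P1 pit4 -> P1=[0,2,6,0,0,3](10) P2=[5,1,1,3,3,5](1)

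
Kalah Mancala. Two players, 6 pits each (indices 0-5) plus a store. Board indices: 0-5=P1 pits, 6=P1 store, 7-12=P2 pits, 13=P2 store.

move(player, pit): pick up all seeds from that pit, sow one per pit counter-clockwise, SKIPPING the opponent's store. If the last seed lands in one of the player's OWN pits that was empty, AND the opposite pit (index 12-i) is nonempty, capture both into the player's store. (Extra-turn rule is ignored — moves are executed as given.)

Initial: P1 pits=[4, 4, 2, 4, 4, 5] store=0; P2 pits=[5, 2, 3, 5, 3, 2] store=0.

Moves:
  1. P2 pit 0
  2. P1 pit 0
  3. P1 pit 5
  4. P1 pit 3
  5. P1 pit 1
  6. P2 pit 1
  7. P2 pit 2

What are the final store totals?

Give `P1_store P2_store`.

Move 1: P2 pit0 -> P1=[4,4,2,4,4,5](0) P2=[0,3,4,6,4,3](0)
Move 2: P1 pit0 -> P1=[0,5,3,5,5,5](0) P2=[0,3,4,6,4,3](0)
Move 3: P1 pit5 -> P1=[0,5,3,5,5,0](1) P2=[1,4,5,7,4,3](0)
Move 4: P1 pit3 -> P1=[0,5,3,0,6,1](2) P2=[2,5,5,7,4,3](0)
Move 5: P1 pit1 -> P1=[0,0,4,1,7,2](3) P2=[2,5,5,7,4,3](0)
Move 6: P2 pit1 -> P1=[0,0,4,1,7,2](3) P2=[2,0,6,8,5,4](1)
Move 7: P2 pit2 -> P1=[1,1,4,1,7,2](3) P2=[2,0,0,9,6,5](2)

Answer: 3 2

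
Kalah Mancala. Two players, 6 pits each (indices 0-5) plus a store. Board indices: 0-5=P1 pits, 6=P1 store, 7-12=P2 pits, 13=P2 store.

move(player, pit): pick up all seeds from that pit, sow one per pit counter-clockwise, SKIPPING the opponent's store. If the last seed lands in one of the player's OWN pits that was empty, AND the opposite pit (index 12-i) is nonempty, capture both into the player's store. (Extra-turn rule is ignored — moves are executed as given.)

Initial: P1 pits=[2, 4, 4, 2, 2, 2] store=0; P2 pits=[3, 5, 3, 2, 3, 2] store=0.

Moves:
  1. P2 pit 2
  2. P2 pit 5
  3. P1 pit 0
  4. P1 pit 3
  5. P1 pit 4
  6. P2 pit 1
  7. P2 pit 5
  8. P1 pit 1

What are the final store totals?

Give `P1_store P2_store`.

Answer: 3 3

Derivation:
Move 1: P2 pit2 -> P1=[2,4,4,2,2,2](0) P2=[3,5,0,3,4,3](0)
Move 2: P2 pit5 -> P1=[3,5,4,2,2,2](0) P2=[3,5,0,3,4,0](1)
Move 3: P1 pit0 -> P1=[0,6,5,3,2,2](0) P2=[3,5,0,3,4,0](1)
Move 4: P1 pit3 -> P1=[0,6,5,0,3,3](1) P2=[3,5,0,3,4,0](1)
Move 5: P1 pit4 -> P1=[0,6,5,0,0,4](2) P2=[4,5,0,3,4,0](1)
Move 6: P2 pit1 -> P1=[0,6,5,0,0,4](2) P2=[4,0,1,4,5,1](2)
Move 7: P2 pit5 -> P1=[0,6,5,0,0,4](2) P2=[4,0,1,4,5,0](3)
Move 8: P1 pit1 -> P1=[0,0,6,1,1,5](3) P2=[5,0,1,4,5,0](3)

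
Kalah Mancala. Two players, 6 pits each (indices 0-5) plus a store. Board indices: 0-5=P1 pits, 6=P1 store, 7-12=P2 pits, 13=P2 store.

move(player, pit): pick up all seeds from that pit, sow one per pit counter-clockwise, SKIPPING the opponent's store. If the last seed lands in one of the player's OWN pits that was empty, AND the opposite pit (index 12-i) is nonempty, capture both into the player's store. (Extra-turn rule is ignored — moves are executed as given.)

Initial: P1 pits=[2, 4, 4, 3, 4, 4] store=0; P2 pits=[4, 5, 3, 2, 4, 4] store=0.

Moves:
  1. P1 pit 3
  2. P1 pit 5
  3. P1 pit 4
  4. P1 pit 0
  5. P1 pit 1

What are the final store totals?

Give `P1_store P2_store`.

Answer: 4 0

Derivation:
Move 1: P1 pit3 -> P1=[2,4,4,0,5,5](1) P2=[4,5,3,2,4,4](0)
Move 2: P1 pit5 -> P1=[2,4,4,0,5,0](2) P2=[5,6,4,3,4,4](0)
Move 3: P1 pit4 -> P1=[2,4,4,0,0,1](3) P2=[6,7,5,3,4,4](0)
Move 4: P1 pit0 -> P1=[0,5,5,0,0,1](3) P2=[6,7,5,3,4,4](0)
Move 5: P1 pit1 -> P1=[0,0,6,1,1,2](4) P2=[6,7,5,3,4,4](0)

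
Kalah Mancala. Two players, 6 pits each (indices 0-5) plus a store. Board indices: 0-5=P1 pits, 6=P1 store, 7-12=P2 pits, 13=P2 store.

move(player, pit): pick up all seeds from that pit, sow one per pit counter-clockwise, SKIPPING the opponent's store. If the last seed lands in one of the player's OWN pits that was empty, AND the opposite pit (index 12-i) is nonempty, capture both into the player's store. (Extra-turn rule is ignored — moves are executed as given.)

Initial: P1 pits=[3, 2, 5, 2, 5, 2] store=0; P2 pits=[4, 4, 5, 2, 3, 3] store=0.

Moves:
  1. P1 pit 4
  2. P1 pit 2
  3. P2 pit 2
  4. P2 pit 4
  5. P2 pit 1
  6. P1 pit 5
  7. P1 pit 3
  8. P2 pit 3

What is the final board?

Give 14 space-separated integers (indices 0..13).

Answer: 6 4 0 0 2 1 4 7 1 2 0 2 7 4

Derivation:
Move 1: P1 pit4 -> P1=[3,2,5,2,0,3](1) P2=[5,5,6,2,3,3](0)
Move 2: P1 pit2 -> P1=[3,2,0,3,1,4](2) P2=[6,5,6,2,3,3](0)
Move 3: P2 pit2 -> P1=[4,3,0,3,1,4](2) P2=[6,5,0,3,4,4](1)
Move 4: P2 pit4 -> P1=[5,4,0,3,1,4](2) P2=[6,5,0,3,0,5](2)
Move 5: P2 pit1 -> P1=[5,4,0,3,1,4](2) P2=[6,0,1,4,1,6](3)
Move 6: P1 pit5 -> P1=[5,4,0,3,1,0](3) P2=[7,1,2,4,1,6](3)
Move 7: P1 pit3 -> P1=[5,4,0,0,2,1](4) P2=[7,1,2,4,1,6](3)
Move 8: P2 pit3 -> P1=[6,4,0,0,2,1](4) P2=[7,1,2,0,2,7](4)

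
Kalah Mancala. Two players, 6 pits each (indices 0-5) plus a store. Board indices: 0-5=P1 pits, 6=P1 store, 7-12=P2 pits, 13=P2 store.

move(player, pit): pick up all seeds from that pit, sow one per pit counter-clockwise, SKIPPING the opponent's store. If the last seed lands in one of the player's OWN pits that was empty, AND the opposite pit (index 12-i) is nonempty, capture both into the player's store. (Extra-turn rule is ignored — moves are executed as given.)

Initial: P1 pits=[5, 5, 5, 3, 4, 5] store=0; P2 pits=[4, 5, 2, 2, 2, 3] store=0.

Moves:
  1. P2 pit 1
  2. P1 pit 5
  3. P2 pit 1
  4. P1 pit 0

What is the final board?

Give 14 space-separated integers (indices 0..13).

Move 1: P2 pit1 -> P1=[5,5,5,3,4,5](0) P2=[4,0,3,3,3,4](1)
Move 2: P1 pit5 -> P1=[5,5,5,3,4,0](1) P2=[5,1,4,4,3,4](1)
Move 3: P2 pit1 -> P1=[5,5,5,3,4,0](1) P2=[5,0,5,4,3,4](1)
Move 4: P1 pit0 -> P1=[0,6,6,4,5,0](7) P2=[0,0,5,4,3,4](1)

Answer: 0 6 6 4 5 0 7 0 0 5 4 3 4 1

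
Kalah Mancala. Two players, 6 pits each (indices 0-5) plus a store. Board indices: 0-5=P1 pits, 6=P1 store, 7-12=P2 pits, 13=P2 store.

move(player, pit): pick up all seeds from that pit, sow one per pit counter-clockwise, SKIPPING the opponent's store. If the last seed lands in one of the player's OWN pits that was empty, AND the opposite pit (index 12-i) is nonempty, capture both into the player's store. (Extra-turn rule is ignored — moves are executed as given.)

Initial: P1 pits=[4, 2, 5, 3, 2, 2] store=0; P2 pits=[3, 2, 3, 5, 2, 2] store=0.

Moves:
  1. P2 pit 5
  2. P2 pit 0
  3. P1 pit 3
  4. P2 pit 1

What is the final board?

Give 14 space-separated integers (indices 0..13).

Move 1: P2 pit5 -> P1=[5,2,5,3,2,2](0) P2=[3,2,3,5,2,0](1)
Move 2: P2 pit0 -> P1=[5,2,5,3,2,2](0) P2=[0,3,4,6,2,0](1)
Move 3: P1 pit3 -> P1=[5,2,5,0,3,3](1) P2=[0,3,4,6,2,0](1)
Move 4: P2 pit1 -> P1=[5,2,5,0,3,3](1) P2=[0,0,5,7,3,0](1)

Answer: 5 2 5 0 3 3 1 0 0 5 7 3 0 1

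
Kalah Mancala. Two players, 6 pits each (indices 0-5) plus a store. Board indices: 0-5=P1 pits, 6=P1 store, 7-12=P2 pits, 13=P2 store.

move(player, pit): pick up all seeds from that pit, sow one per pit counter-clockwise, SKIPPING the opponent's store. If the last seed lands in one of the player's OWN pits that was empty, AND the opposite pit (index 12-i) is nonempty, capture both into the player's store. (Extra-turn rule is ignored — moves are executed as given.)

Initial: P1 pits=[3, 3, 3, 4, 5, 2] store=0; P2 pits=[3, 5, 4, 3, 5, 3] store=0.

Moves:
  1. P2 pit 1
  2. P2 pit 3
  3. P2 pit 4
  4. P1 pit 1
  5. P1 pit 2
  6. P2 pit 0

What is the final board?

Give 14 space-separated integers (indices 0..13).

Move 1: P2 pit1 -> P1=[3,3,3,4,5,2](0) P2=[3,0,5,4,6,4](1)
Move 2: P2 pit3 -> P1=[4,3,3,4,5,2](0) P2=[3,0,5,0,7,5](2)
Move 3: P2 pit4 -> P1=[5,4,4,5,6,2](0) P2=[3,0,5,0,0,6](3)
Move 4: P1 pit1 -> P1=[5,0,5,6,7,3](0) P2=[3,0,5,0,0,6](3)
Move 5: P1 pit2 -> P1=[5,0,0,7,8,4](1) P2=[4,0,5,0,0,6](3)
Move 6: P2 pit0 -> P1=[5,0,0,7,8,4](1) P2=[0,1,6,1,1,6](3)

Answer: 5 0 0 7 8 4 1 0 1 6 1 1 6 3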